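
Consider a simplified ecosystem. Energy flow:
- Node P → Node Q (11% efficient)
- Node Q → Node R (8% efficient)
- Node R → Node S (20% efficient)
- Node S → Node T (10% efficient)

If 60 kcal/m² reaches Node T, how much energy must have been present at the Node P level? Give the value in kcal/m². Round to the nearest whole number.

Cumulative transfer efficiency: 0.11 × 0.08 × 0.2 × 0.1 = 0.000176
Node P energy = 60 / 0.000176 = 340909 kcal/m²

340909 kcal/m²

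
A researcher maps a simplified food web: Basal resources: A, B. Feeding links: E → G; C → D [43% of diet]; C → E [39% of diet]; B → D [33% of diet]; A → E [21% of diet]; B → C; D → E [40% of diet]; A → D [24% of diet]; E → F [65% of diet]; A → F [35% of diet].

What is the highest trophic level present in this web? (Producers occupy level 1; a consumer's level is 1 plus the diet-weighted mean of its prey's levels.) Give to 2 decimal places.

C: 1 + 1 = 2
D: 1 + (0.33×1 + 0.43×2 + 0.24×1) = 2.43
E: 1 + (0.39×2 + 0.4×2.43 + 0.21×1) = 2.962
F: 1 + (0.35×1 + 0.65×2.962) = 3.2753
G: 1 + 2.962 = 3.962

3.96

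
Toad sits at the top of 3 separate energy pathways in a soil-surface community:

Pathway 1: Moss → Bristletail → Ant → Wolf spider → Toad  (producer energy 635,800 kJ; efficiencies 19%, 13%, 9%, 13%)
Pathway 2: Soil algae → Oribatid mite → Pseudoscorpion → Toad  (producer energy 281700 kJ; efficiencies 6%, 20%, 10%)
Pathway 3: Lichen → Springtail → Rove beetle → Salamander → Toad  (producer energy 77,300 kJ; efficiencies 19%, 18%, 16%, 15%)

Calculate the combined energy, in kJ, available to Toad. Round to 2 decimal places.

585.23 kJ

Pathway 1: 635800 × 0.19 × 0.13 × 0.09 × 0.13 = 183.739842 kJ
Pathway 2: 281700 × 0.06 × 0.2 × 0.1 = 338.04 kJ
Pathway 3: 77300 × 0.19 × 0.18 × 0.16 × 0.15 = 63.44784 kJ
Total at Toad: 183.739842 + 338.04 + 63.44784 = 585.227682 kJ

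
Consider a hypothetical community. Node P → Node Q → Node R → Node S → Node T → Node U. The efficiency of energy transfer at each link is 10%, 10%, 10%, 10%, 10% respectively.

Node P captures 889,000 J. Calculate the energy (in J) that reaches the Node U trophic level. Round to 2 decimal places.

Node Q: 889000 × 0.1 = 88900 J
Node R: 88900 × 0.1 = 8890 J
Node S: 8890 × 0.1 = 889 J
Node T: 889 × 0.1 = 88.9 J
Node U: 88.9 × 0.1 = 8.89 J

8.89 J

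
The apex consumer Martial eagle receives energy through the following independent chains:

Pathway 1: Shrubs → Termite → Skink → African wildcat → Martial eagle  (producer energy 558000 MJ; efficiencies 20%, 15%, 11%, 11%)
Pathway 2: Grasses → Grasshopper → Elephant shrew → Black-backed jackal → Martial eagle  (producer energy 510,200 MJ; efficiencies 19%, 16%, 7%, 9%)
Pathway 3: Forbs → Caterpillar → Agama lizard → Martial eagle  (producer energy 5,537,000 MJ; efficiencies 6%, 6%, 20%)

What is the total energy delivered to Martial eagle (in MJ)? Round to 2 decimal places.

4286.91 MJ

Pathway 1: 558000 × 0.2 × 0.15 × 0.11 × 0.11 = 202.554 MJ
Pathway 2: 510200 × 0.19 × 0.16 × 0.07 × 0.09 = 97.713504 MJ
Pathway 3: 5537000 × 0.06 × 0.06 × 0.2 = 3986.64 MJ
Total at Martial eagle: 202.554 + 97.713504 + 3986.64 = 4286.907504 MJ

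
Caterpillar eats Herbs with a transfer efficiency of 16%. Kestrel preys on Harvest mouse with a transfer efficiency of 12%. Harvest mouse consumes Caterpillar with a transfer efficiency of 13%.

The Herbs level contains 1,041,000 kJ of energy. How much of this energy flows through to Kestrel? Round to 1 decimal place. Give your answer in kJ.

2598.3 kJ

Caterpillar: 1041000 × 0.16 = 166560 kJ
Harvest mouse: 166560 × 0.13 = 21652.8 kJ
Kestrel: 21652.8 × 0.12 = 2598.336 kJ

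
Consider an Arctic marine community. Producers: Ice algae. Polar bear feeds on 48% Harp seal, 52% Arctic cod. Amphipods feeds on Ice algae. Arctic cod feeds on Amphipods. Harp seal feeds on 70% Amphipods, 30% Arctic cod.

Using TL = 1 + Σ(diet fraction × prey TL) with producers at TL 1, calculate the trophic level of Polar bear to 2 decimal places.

Amphipods: 1 + 1 = 2
Arctic cod: 1 + 2 = 3
Harp seal: 1 + (0.7×2 + 0.3×3) = 3.3
Polar bear: 1 + (0.48×3.3 + 0.52×3) = 4.144

4.14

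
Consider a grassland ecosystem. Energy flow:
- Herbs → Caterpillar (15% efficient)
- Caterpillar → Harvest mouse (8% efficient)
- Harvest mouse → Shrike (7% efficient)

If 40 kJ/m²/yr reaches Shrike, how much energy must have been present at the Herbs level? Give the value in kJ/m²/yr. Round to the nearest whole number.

47619 kJ/m²/yr

Cumulative transfer efficiency: 0.15 × 0.08 × 0.07 = 0.00084
Herbs energy = 40 / 0.00084 = 47619 kJ/m²/yr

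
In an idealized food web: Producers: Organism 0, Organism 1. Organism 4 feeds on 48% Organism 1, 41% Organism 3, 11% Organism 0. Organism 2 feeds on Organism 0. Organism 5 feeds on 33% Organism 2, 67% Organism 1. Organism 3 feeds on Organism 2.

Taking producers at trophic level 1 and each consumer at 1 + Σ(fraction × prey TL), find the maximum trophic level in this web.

Organism 2: 1 + 1 = 2
Organism 3: 1 + 2 = 3
Organism 4: 1 + (0.48×1 + 0.41×3 + 0.11×1) = 2.82
Organism 5: 1 + (0.33×2 + 0.67×1) = 2.33

3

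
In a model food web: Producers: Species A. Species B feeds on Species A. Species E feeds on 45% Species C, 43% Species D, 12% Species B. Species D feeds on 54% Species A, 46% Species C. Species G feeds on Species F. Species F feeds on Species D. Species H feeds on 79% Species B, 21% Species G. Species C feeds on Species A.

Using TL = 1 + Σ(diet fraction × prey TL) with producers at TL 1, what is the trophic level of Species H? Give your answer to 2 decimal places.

3.52

Species B: 1 + 1 = 2
Species C: 1 + 1 = 2
Species D: 1 + (0.54×1 + 0.46×2) = 2.46
Species E: 1 + (0.45×2 + 0.43×2.46 + 0.12×2) = 3.1978
Species F: 1 + 2.46 = 3.46
Species G: 1 + 3.46 = 4.46
Species H: 1 + (0.79×2 + 0.21×4.46) = 3.5166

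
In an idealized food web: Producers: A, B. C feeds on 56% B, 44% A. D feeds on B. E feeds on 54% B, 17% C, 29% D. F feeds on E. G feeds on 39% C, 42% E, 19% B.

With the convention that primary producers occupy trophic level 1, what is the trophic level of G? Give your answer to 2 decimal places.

3.00

C: 1 + (0.56×1 + 0.44×1) = 2
D: 1 + 1 = 2
E: 1 + (0.54×1 + 0.17×2 + 0.29×2) = 2.46
F: 1 + 2.46 = 3.46
G: 1 + (0.39×2 + 0.42×2.46 + 0.19×1) = 3.0032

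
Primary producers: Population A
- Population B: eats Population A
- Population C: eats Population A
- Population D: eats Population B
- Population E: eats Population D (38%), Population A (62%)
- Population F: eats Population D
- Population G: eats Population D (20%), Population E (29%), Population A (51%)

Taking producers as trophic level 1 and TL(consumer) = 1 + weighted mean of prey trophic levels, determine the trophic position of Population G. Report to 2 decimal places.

2.91

Population B: 1 + 1 = 2
Population C: 1 + 1 = 2
Population D: 1 + 2 = 3
Population E: 1 + (0.38×3 + 0.62×1) = 2.76
Population F: 1 + 3 = 4
Population G: 1 + (0.2×3 + 0.29×2.76 + 0.51×1) = 2.9104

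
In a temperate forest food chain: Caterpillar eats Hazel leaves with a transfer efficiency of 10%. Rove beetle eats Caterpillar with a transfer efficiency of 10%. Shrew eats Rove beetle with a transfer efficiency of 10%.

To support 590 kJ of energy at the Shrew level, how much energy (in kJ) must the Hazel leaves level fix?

590000 kJ

Cumulative transfer efficiency: 0.1 × 0.1 × 0.1 = 0.001
Hazel leaves energy = 590 / 0.001 = 590000 kJ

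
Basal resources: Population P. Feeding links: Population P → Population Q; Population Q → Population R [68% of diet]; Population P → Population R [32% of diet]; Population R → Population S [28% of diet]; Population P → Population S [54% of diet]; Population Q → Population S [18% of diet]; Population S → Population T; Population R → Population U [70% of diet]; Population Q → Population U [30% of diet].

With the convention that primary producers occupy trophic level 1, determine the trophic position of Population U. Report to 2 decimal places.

3.48

Population Q: 1 + 1 = 2
Population R: 1 + (0.68×2 + 0.32×1) = 2.68
Population S: 1 + (0.28×2.68 + 0.54×1 + 0.18×2) = 2.6504
Population T: 1 + 2.6504 = 3.6504
Population U: 1 + (0.7×2.68 + 0.3×2) = 3.476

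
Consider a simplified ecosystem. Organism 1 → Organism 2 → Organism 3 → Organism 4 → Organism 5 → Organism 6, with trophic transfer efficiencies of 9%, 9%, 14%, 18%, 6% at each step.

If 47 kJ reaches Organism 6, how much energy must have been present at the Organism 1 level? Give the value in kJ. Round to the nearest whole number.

Cumulative transfer efficiency: 0.09 × 0.09 × 0.14 × 0.18 × 0.06 = 0.0000122472
Organism 1 energy = 47 / 0.0000122472 = 3837612 kJ

3837612 kJ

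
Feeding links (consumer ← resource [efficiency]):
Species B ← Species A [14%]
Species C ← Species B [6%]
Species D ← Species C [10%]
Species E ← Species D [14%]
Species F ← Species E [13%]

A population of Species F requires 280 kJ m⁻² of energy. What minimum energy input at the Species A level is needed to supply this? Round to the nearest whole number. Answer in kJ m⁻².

18315018 kJ m⁻²

Cumulative transfer efficiency: 0.14 × 0.06 × 0.1 × 0.14 × 0.13 = 0.000015288
Species A energy = 280 / 0.000015288 = 18315018 kJ m⁻²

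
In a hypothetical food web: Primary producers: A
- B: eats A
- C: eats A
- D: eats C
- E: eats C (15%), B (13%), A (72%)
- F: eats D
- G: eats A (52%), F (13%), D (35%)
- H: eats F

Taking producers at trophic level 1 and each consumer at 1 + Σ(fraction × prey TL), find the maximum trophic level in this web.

B: 1 + 1 = 2
C: 1 + 1 = 2
D: 1 + 2 = 3
E: 1 + (0.15×2 + 0.13×2 + 0.72×1) = 2.28
F: 1 + 3 = 4
G: 1 + (0.52×1 + 0.13×4 + 0.35×3) = 3.09
H: 1 + 4 = 5

5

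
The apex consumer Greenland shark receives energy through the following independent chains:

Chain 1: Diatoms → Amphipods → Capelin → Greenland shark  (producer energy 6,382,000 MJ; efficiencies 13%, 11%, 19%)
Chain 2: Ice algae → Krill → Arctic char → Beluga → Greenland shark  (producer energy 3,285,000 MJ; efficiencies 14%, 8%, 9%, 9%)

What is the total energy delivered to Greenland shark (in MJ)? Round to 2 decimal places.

17637.91 MJ

Chain 1: 6382000 × 0.13 × 0.11 × 0.19 = 17339.894 MJ
Chain 2: 3285000 × 0.14 × 0.08 × 0.09 × 0.09 = 298.0152 MJ
Total at Greenland shark: 17339.894 + 298.0152 = 17637.9092 MJ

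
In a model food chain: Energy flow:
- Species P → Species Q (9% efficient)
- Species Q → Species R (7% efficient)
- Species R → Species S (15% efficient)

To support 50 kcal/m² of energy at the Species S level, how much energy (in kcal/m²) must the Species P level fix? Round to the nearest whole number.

52910 kcal/m²

Cumulative transfer efficiency: 0.09 × 0.07 × 0.15 = 0.000945
Species P energy = 50 / 0.000945 = 52910 kcal/m²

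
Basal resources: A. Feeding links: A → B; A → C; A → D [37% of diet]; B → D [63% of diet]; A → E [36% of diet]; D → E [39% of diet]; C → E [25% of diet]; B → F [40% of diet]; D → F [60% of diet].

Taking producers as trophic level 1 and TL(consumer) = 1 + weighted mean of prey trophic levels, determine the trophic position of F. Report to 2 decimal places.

3.38

B: 1 + 1 = 2
C: 1 + 1 = 2
D: 1 + (0.37×1 + 0.63×2) = 2.63
E: 1 + (0.36×1 + 0.39×2.63 + 0.25×2) = 2.8857
F: 1 + (0.4×2 + 0.6×2.63) = 3.378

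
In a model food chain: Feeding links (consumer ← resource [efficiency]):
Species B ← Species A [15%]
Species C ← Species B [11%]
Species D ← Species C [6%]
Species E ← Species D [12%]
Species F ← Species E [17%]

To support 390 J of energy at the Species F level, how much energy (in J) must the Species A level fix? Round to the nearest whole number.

19310755 J

Cumulative transfer efficiency: 0.15 × 0.11 × 0.06 × 0.12 × 0.17 = 0.000020196
Species A energy = 390 / 0.000020196 = 19310755 J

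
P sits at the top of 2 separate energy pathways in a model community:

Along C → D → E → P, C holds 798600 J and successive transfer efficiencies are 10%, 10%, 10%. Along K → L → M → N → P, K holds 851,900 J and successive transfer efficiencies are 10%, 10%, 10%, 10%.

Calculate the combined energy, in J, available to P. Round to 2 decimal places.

883.79 J

Via C: 798600 × 0.1 × 0.1 × 0.1 = 798.6 J
Via K: 851900 × 0.1 × 0.1 × 0.1 × 0.1 = 85.19 J
Total at P: 798.6 + 85.19 = 883.79 J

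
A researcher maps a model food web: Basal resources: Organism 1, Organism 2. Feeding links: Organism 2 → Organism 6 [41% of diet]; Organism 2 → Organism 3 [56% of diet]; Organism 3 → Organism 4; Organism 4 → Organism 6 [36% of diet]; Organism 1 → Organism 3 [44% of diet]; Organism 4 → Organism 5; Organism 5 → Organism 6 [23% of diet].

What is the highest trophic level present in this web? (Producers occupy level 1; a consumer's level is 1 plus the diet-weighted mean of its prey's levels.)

Organism 3: 1 + (0.56×1 + 0.44×1) = 2
Organism 4: 1 + 2 = 3
Organism 5: 1 + 3 = 4
Organism 6: 1 + (0.23×4 + 0.36×3 + 0.41×1) = 3.41

4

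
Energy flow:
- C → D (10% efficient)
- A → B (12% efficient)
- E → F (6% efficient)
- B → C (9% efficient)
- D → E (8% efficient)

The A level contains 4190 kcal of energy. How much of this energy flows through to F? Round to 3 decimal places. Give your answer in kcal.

0.022 kcal

B: 4190 × 0.12 = 502.8 kcal
C: 502.8 × 0.09 = 45.252 kcal
D: 45.252 × 0.1 = 4.5252 kcal
E: 4.5252 × 0.08 = 0.362016 kcal
F: 0.362016 × 0.06 = 0.02172096 kcal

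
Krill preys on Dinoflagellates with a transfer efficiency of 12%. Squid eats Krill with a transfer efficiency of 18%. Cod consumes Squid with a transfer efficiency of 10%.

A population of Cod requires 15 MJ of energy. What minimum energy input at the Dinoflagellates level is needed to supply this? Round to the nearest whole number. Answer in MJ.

Cumulative transfer efficiency: 0.12 × 0.18 × 0.1 = 0.00216
Dinoflagellates energy = 15 / 0.00216 = 6944 MJ

6944 MJ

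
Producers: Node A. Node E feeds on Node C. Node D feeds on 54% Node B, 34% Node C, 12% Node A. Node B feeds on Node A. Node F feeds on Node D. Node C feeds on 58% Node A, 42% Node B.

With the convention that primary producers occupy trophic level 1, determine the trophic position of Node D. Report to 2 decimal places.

Node B: 1 + 1 = 2
Node C: 1 + (0.58×1 + 0.42×2) = 2.42
Node D: 1 + (0.54×2 + 0.34×2.42 + 0.12×1) = 3.0228
Node E: 1 + 2.42 = 3.42
Node F: 1 + 3.0228 = 4.0228

3.02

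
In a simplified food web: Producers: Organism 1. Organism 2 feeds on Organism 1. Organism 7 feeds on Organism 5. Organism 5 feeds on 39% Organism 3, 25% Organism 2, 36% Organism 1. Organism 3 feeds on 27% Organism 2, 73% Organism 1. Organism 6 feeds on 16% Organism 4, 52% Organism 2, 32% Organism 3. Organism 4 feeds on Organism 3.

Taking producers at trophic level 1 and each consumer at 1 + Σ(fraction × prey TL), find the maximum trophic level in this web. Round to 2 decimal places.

3.75

Organism 2: 1 + 1 = 2
Organism 3: 1 + (0.27×2 + 0.73×1) = 2.27
Organism 4: 1 + 2.27 = 3.27
Organism 5: 1 + (0.39×2.27 + 0.25×2 + 0.36×1) = 2.7453
Organism 6: 1 + (0.16×3.27 + 0.52×2 + 0.32×2.27) = 3.2896
Organism 7: 1 + 2.7453 = 3.7453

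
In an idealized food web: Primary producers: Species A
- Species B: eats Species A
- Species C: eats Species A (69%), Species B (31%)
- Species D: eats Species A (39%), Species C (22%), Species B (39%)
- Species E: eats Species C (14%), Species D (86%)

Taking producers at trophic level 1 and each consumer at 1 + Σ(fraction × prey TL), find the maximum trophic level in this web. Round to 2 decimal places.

3.63

Species B: 1 + 1 = 2
Species C: 1 + (0.69×1 + 0.31×2) = 2.31
Species D: 1 + (0.39×1 + 0.22×2.31 + 0.39×2) = 2.6782
Species E: 1 + (0.14×2.31 + 0.86×2.6782) = 3.626652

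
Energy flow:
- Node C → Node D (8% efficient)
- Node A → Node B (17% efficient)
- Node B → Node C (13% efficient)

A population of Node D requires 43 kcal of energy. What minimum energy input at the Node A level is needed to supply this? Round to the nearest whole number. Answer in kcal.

24321 kcal

Cumulative transfer efficiency: 0.17 × 0.13 × 0.08 = 0.001768
Node A energy = 43 / 0.001768 = 24321 kcal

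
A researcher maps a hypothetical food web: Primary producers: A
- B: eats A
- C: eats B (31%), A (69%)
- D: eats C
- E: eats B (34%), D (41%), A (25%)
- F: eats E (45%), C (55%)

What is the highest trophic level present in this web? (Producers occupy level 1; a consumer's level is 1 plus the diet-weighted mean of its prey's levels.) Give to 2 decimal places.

3.75

B: 1 + 1 = 2
C: 1 + (0.31×2 + 0.69×1) = 2.31
D: 1 + 2.31 = 3.31
E: 1 + (0.34×2 + 0.41×3.31 + 0.25×1) = 3.2871
F: 1 + (0.45×3.2871 + 0.55×2.31) = 3.749695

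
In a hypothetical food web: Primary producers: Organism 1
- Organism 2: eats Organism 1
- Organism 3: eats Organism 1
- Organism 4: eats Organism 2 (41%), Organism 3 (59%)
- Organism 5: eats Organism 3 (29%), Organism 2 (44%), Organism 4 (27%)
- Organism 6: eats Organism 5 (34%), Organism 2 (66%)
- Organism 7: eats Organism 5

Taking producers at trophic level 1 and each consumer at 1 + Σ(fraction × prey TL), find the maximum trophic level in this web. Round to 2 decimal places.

4.27

Organism 2: 1 + 1 = 2
Organism 3: 1 + 1 = 2
Organism 4: 1 + (0.41×2 + 0.59×2) = 3
Organism 5: 1 + (0.29×2 + 0.44×2 + 0.27×3) = 3.27
Organism 6: 1 + (0.34×3.27 + 0.66×2) = 3.4318
Organism 7: 1 + 3.27 = 4.27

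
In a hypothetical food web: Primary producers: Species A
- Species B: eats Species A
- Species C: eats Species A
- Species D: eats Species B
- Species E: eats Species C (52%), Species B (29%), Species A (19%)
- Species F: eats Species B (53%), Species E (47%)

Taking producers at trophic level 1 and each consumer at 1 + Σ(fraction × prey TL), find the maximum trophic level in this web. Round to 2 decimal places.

Species B: 1 + 1 = 2
Species C: 1 + 1 = 2
Species D: 1 + 2 = 3
Species E: 1 + (0.52×2 + 0.29×2 + 0.19×1) = 2.81
Species F: 1 + (0.53×2 + 0.47×2.81) = 3.3807

3.38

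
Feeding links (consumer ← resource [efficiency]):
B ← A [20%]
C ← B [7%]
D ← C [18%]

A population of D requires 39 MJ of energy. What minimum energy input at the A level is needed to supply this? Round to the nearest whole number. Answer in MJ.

Cumulative transfer efficiency: 0.2 × 0.07 × 0.18 = 0.00252
A energy = 39 / 0.00252 = 15476 MJ

15476 MJ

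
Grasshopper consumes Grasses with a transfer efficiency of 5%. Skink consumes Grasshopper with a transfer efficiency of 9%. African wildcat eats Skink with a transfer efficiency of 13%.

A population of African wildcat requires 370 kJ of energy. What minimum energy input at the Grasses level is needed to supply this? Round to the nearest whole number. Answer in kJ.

632479 kJ

Cumulative transfer efficiency: 0.05 × 0.09 × 0.13 = 0.000585
Grasses energy = 370 / 0.000585 = 632479 kJ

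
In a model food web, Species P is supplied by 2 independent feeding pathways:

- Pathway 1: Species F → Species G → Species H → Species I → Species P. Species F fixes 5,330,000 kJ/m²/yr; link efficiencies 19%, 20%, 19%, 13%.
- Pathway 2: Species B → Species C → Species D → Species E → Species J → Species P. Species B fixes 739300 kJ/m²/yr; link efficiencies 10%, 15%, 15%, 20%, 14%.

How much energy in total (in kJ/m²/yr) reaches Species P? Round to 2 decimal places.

5049.31 kJ/m²/yr

Pathway 1: 5330000 × 0.19 × 0.2 × 0.19 × 0.13 = 5002.738 kJ/m²/yr
Pathway 2: 739300 × 0.1 × 0.15 × 0.15 × 0.2 × 0.14 = 46.5759 kJ/m²/yr
Total at Species P: 5002.738 + 46.5759 = 5049.3139 kJ/m²/yr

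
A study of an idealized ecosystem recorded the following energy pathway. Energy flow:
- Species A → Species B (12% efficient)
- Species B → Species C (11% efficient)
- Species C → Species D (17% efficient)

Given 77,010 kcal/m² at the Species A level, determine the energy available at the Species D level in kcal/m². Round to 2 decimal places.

Species B: 77010 × 0.12 = 9241.2 kcal/m²
Species C: 9241.2 × 0.11 = 1016.532 kcal/m²
Species D: 1016.532 × 0.17 = 172.81044 kcal/m²

172.81 kcal/m²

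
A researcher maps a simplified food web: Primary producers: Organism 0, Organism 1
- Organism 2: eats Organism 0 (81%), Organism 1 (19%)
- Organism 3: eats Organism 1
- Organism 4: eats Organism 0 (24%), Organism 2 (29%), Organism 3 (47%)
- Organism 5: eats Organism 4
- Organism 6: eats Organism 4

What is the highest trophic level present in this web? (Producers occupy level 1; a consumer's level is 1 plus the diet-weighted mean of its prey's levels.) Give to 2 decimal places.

Organism 2: 1 + (0.81×1 + 0.19×1) = 2
Organism 3: 1 + 1 = 2
Organism 4: 1 + (0.24×1 + 0.29×2 + 0.47×2) = 2.76
Organism 5: 1 + 2.76 = 3.76
Organism 6: 1 + 2.76 = 3.76

3.76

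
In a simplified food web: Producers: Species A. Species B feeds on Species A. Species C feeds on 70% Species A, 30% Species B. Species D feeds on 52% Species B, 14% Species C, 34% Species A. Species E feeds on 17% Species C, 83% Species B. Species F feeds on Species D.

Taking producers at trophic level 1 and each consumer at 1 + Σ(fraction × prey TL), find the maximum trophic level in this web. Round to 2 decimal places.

3.70

Species B: 1 + 1 = 2
Species C: 1 + (0.7×1 + 0.3×2) = 2.3
Species D: 1 + (0.52×2 + 0.14×2.3 + 0.34×1) = 2.702
Species E: 1 + (0.17×2.3 + 0.83×2) = 3.051
Species F: 1 + 2.702 = 3.702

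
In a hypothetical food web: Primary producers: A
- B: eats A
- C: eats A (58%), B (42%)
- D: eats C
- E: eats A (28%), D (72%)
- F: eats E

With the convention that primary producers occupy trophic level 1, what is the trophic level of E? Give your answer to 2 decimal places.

3.74

B: 1 + 1 = 2
C: 1 + (0.58×1 + 0.42×2) = 2.42
D: 1 + 2.42 = 3.42
E: 1 + (0.28×1 + 0.72×3.42) = 3.7424
F: 1 + 3.7424 = 4.7424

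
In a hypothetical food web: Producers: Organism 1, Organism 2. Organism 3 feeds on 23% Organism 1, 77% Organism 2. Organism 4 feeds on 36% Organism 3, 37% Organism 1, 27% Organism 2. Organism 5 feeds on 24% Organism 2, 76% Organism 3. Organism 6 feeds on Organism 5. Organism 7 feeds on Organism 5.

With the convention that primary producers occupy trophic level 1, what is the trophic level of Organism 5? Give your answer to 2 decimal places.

2.76

Organism 3: 1 + (0.23×1 + 0.77×1) = 2
Organism 4: 1 + (0.36×2 + 0.37×1 + 0.27×1) = 2.36
Organism 5: 1 + (0.24×1 + 0.76×2) = 2.76
Organism 6: 1 + 2.76 = 3.76
Organism 7: 1 + 2.76 = 3.76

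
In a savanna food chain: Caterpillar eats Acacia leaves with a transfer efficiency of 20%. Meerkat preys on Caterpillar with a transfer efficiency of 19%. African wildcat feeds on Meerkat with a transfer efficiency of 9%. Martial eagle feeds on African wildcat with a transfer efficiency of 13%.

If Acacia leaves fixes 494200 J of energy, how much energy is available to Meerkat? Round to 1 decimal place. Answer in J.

Caterpillar: 494200 × 0.2 = 98840 J
Meerkat: 98840 × 0.19 = 18779.6 J

18779.6 J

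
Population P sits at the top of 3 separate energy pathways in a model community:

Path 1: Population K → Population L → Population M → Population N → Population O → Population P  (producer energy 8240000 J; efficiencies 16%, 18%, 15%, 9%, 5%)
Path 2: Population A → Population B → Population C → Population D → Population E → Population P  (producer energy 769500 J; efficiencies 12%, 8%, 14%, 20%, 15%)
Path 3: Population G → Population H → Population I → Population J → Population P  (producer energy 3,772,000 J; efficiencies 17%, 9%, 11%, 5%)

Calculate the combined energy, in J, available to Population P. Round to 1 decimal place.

Path 1: 8240000 × 0.16 × 0.18 × 0.15 × 0.09 × 0.05 = 160.1856 J
Path 2: 769500 × 0.12 × 0.08 × 0.14 × 0.2 × 0.15 = 31.02624 J
Path 3: 3772000 × 0.17 × 0.09 × 0.11 × 0.05 = 317.4138 J
Total at Population P: 160.1856 + 31.02624 + 317.4138 = 508.62564 J

508.6 J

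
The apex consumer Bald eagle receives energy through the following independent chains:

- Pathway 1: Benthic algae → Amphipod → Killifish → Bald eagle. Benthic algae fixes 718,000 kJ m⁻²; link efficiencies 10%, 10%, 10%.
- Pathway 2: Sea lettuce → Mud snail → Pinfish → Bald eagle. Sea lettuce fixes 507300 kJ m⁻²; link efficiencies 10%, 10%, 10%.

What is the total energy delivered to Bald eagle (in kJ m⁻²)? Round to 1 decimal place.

1225.3 kJ m⁻²

Pathway 1: 718000 × 0.1 × 0.1 × 0.1 = 718 kJ m⁻²
Pathway 2: 507300 × 0.1 × 0.1 × 0.1 = 507.3 kJ m⁻²
Total at Bald eagle: 718 + 507.3 = 1225.3 kJ m⁻²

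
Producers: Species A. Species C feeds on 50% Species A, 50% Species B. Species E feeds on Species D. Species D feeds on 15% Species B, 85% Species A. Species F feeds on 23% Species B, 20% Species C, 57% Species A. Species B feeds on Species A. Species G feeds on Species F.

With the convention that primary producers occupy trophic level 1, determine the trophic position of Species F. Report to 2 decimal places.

Species B: 1 + 1 = 2
Species C: 1 + (0.5×1 + 0.5×2) = 2.5
Species D: 1 + (0.15×2 + 0.85×1) = 2.15
Species E: 1 + 2.15 = 3.15
Species F: 1 + (0.23×2 + 0.2×2.5 + 0.57×1) = 2.53
Species G: 1 + 2.53 = 3.53

2.53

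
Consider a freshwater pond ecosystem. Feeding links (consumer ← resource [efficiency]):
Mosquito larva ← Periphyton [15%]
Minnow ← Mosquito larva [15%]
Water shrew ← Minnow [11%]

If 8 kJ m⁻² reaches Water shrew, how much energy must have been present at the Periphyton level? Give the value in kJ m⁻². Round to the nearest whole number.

Cumulative transfer efficiency: 0.15 × 0.15 × 0.11 = 0.002475
Periphyton energy = 8 / 0.002475 = 3232 kJ m⁻²

3232 kJ m⁻²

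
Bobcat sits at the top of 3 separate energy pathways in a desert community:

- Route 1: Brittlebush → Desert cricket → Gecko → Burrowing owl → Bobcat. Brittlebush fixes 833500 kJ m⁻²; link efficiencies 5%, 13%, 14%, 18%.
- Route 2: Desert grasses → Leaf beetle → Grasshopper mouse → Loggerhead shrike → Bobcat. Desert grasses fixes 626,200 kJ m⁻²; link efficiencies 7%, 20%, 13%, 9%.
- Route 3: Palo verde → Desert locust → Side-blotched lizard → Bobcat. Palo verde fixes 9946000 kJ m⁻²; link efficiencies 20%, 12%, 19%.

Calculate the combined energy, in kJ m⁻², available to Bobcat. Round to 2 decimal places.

45592.86 kJ m⁻²

Route 1: 833500 × 0.05 × 0.13 × 0.14 × 0.18 = 136.5273 kJ m⁻²
Route 2: 626200 × 0.07 × 0.2 × 0.13 × 0.09 = 102.57156 kJ m⁻²
Route 3: 9946000 × 0.2 × 0.12 × 0.19 = 45353.76 kJ m⁻²
Total at Bobcat: 136.5273 + 102.57156 + 45353.76 = 45592.85886 kJ m⁻²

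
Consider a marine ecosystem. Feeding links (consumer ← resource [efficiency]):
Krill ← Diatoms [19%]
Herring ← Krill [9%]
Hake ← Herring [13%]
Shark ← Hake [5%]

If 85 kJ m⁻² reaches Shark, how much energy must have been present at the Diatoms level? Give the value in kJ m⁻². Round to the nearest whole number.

Cumulative transfer efficiency: 0.19 × 0.09 × 0.13 × 0.05 = 0.00011115
Diatoms energy = 85 / 0.00011115 = 764732 kJ m⁻²

764732 kJ m⁻²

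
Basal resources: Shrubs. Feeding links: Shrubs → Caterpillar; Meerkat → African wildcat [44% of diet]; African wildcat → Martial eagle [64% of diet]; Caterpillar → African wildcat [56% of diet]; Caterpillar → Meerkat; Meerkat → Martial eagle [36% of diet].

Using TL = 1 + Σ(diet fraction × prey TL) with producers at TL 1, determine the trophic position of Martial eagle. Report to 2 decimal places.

4.28

Caterpillar: 1 + 1 = 2
Meerkat: 1 + 2 = 3
African wildcat: 1 + (0.56×2 + 0.44×3) = 3.44
Martial eagle: 1 + (0.64×3.44 + 0.36×3) = 4.2816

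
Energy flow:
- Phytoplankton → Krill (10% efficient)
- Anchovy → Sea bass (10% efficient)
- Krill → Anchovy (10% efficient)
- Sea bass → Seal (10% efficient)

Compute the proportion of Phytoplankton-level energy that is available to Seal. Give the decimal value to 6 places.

Product of link efficiencies: 0.1 × 0.1 × 0.1 × 0.1 = 0.0001

0.000100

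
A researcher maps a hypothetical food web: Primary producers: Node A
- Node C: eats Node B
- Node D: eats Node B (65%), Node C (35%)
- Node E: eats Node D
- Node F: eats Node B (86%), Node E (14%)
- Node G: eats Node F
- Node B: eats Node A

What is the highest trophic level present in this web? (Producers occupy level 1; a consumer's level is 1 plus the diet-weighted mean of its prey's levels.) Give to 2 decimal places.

Node B: 1 + 1 = 2
Node C: 1 + 2 = 3
Node D: 1 + (0.65×2 + 0.35×3) = 3.35
Node E: 1 + 3.35 = 4.35
Node F: 1 + (0.86×2 + 0.14×4.35) = 3.329
Node G: 1 + 3.329 = 4.329

4.35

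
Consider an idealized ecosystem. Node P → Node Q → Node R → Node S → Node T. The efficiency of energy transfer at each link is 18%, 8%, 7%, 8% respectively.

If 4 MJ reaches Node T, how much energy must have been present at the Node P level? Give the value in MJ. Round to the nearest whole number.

49603 MJ

Cumulative transfer efficiency: 0.18 × 0.08 × 0.07 × 0.08 = 0.00008064
Node P energy = 4 / 0.00008064 = 49603 MJ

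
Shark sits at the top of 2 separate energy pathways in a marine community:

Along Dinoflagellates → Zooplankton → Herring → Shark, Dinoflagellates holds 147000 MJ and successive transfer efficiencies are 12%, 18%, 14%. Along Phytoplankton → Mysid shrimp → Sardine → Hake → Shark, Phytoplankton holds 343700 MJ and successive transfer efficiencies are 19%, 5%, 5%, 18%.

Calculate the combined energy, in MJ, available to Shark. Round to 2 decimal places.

Via Dinoflagellates: 147000 × 0.12 × 0.18 × 0.14 = 444.528 MJ
Via Phytoplankton: 343700 × 0.19 × 0.05 × 0.05 × 0.18 = 29.38635 MJ
Total at Shark: 444.528 + 29.38635 = 473.91435 MJ

473.91 MJ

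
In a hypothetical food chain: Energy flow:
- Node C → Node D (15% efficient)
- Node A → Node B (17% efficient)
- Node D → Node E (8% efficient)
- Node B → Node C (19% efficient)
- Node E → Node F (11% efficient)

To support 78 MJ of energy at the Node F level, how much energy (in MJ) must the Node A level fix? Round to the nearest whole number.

Cumulative transfer efficiency: 0.17 × 0.19 × 0.15 × 0.08 × 0.11 = 0.000042636
Node A energy = 78 / 0.000042636 = 1829440 MJ

1829440 MJ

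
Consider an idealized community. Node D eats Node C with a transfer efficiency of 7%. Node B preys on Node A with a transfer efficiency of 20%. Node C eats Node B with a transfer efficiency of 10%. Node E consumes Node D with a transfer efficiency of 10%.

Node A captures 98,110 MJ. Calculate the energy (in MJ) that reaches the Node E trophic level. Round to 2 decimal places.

13.74 MJ

Node B: 98110 × 0.2 = 19622 MJ
Node C: 19622 × 0.1 = 1962.2 MJ
Node D: 1962.2 × 0.07 = 137.354 MJ
Node E: 137.354 × 0.1 = 13.7354 MJ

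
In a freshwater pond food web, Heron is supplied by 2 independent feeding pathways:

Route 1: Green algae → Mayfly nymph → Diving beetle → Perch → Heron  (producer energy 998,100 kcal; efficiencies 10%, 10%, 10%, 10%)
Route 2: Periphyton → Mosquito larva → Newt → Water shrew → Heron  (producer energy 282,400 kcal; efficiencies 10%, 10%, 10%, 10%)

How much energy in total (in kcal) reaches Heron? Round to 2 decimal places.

Route 1: 998100 × 0.1 × 0.1 × 0.1 × 0.1 = 99.81 kcal
Route 2: 282400 × 0.1 × 0.1 × 0.1 × 0.1 = 28.24 kcal
Total at Heron: 99.81 + 28.24 = 128.05 kcal

128.05 kcal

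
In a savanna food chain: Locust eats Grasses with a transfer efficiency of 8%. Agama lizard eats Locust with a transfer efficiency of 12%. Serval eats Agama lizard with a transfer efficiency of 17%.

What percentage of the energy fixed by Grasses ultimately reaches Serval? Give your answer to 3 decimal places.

0.163%

Product of link efficiencies: 0.08 × 0.12 × 0.17 = 0.001632
As a percentage: 0.001632 × 100 = 0.163%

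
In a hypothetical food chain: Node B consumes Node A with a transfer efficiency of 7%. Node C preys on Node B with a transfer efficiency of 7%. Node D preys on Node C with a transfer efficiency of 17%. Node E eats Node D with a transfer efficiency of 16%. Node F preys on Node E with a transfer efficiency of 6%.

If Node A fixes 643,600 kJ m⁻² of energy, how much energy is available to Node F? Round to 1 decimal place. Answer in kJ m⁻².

5.1 kJ m⁻²

Node B: 643600 × 0.07 = 45052 kJ m⁻²
Node C: 45052 × 0.07 = 3153.64 kJ m⁻²
Node D: 3153.64 × 0.17 = 536.1188 kJ m⁻²
Node E: 536.1188 × 0.16 = 85.779008 kJ m⁻²
Node F: 85.779008 × 0.06 = 5.14674048 kJ m⁻²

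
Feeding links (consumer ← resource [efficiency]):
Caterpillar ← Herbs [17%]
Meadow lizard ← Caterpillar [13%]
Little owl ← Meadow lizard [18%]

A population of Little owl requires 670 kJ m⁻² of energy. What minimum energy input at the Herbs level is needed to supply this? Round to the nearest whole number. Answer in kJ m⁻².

168426 kJ m⁻²

Cumulative transfer efficiency: 0.17 × 0.13 × 0.18 = 0.003978
Herbs energy = 670 / 0.003978 = 168426 kJ m⁻²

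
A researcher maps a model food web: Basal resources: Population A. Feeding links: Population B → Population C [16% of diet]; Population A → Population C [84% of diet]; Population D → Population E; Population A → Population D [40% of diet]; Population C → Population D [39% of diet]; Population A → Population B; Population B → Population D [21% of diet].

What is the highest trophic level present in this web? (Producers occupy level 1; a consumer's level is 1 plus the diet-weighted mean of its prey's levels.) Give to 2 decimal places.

Population B: 1 + 1 = 2
Population C: 1 + (0.16×2 + 0.84×1) = 2.16
Population D: 1 + (0.39×2.16 + 0.21×2 + 0.4×1) = 2.6624
Population E: 1 + 2.6624 = 3.6624

3.66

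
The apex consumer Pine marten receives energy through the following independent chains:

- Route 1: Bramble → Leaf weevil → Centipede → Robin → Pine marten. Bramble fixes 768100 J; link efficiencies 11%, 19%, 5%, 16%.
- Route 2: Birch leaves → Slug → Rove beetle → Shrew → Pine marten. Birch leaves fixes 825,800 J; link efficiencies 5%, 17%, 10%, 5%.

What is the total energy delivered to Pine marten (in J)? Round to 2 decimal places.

Route 1: 768100 × 0.11 × 0.19 × 0.05 × 0.16 = 128.42632 J
Route 2: 825800 × 0.05 × 0.17 × 0.1 × 0.05 = 35.0965 J
Total at Pine marten: 128.42632 + 35.0965 = 163.52282 J

163.52 J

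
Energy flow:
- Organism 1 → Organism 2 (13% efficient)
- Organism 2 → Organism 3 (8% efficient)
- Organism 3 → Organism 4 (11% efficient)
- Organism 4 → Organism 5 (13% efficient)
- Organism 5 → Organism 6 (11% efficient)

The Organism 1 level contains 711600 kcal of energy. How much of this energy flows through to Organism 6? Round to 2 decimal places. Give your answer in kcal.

11.64 kcal

Organism 2: 711600 × 0.13 = 92508 kcal
Organism 3: 92508 × 0.08 = 7400.64 kcal
Organism 4: 7400.64 × 0.11 = 814.0704 kcal
Organism 5: 814.0704 × 0.13 = 105.829152 kcal
Organism 6: 105.829152 × 0.11 = 11.64120672 kcal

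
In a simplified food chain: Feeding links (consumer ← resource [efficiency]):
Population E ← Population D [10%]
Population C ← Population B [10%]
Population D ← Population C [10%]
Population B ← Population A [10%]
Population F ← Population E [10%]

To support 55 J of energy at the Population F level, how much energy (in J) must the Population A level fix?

5500000 J

Cumulative transfer efficiency: 0.1 × 0.1 × 0.1 × 0.1 × 0.1 = 0.00001
Population A energy = 55 / 0.00001 = 5500000 J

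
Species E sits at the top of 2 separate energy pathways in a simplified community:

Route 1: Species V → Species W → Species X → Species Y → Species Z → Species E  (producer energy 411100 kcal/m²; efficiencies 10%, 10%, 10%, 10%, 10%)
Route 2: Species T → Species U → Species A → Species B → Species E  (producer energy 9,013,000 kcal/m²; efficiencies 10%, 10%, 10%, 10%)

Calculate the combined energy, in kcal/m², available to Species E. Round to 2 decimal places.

905.41 kcal/m²

Route 1: 411100 × 0.1 × 0.1 × 0.1 × 0.1 × 0.1 = 4.111 kcal/m²
Route 2: 9013000 × 0.1 × 0.1 × 0.1 × 0.1 = 901.3 kcal/m²
Total at Species E: 4.111 + 901.3 = 905.411 kcal/m²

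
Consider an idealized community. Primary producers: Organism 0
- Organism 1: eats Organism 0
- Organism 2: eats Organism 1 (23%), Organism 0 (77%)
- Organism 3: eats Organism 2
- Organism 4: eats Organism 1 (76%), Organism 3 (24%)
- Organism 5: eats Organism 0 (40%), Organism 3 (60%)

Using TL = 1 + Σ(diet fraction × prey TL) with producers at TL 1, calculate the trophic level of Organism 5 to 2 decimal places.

3.34

Organism 1: 1 + 1 = 2
Organism 2: 1 + (0.23×2 + 0.77×1) = 2.23
Organism 3: 1 + 2.23 = 3.23
Organism 4: 1 + (0.76×2 + 0.24×3.23) = 3.2952
Organism 5: 1 + (0.4×1 + 0.6×3.23) = 3.338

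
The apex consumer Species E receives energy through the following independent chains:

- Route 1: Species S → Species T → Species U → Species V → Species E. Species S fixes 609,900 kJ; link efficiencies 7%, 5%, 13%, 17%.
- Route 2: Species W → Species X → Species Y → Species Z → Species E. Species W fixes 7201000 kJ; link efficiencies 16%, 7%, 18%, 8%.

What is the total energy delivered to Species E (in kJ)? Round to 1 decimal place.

1208.6 kJ

Route 1: 609900 × 0.07 × 0.05 × 0.13 × 0.17 = 47.175765 kJ
Route 2: 7201000 × 0.16 × 0.07 × 0.18 × 0.08 = 1161.37728 kJ
Total at Species E: 47.175765 + 1161.37728 = 1208.553045 kJ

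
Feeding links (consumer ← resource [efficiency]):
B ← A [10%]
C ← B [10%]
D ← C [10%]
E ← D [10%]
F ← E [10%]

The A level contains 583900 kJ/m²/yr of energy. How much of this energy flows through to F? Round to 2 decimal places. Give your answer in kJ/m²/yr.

B: 583900 × 0.1 = 58390 kJ/m²/yr
C: 58390 × 0.1 = 5839 kJ/m²/yr
D: 5839 × 0.1 = 583.9 kJ/m²/yr
E: 583.9 × 0.1 = 58.39 kJ/m²/yr
F: 58.39 × 0.1 = 5.839 kJ/m²/yr

5.84 kJ/m²/yr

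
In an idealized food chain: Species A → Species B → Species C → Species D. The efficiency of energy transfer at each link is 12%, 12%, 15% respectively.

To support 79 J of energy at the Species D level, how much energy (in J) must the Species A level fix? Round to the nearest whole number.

36574 J

Cumulative transfer efficiency: 0.12 × 0.12 × 0.15 = 0.00216
Species A energy = 79 / 0.00216 = 36574 J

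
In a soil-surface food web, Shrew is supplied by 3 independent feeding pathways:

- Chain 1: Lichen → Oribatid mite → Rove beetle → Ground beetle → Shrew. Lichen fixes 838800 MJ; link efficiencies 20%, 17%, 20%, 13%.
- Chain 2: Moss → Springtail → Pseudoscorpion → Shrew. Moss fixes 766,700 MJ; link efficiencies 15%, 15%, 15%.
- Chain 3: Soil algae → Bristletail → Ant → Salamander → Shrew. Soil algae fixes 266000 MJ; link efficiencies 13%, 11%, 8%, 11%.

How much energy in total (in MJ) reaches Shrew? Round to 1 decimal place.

Chain 1: 838800 × 0.2 × 0.17 × 0.2 × 0.13 = 741.4992 MJ
Chain 2: 766700 × 0.15 × 0.15 × 0.15 = 2587.6125 MJ
Chain 3: 266000 × 0.13 × 0.11 × 0.08 × 0.11 = 33.47344 MJ
Total at Shrew: 741.4992 + 2587.6125 + 33.47344 = 3362.58514 MJ

3362.6 MJ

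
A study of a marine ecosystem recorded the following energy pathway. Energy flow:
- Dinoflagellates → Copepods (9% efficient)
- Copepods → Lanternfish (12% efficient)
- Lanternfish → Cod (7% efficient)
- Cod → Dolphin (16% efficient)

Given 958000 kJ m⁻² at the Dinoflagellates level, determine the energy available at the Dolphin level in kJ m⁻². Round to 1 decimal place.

Copepods: 958000 × 0.09 = 86220 kJ m⁻²
Lanternfish: 86220 × 0.12 = 10346.4 kJ m⁻²
Cod: 10346.4 × 0.07 = 724.248 kJ m⁻²
Dolphin: 724.248 × 0.16 = 115.87968 kJ m⁻²

115.9 kJ m⁻²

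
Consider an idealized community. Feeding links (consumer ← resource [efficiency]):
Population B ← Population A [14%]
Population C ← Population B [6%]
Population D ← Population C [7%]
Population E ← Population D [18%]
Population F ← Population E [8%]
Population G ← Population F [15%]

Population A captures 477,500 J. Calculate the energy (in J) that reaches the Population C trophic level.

Population B: 477500 × 0.14 = 66850 J
Population C: 66850 × 0.06 = 4011 J

4011 J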